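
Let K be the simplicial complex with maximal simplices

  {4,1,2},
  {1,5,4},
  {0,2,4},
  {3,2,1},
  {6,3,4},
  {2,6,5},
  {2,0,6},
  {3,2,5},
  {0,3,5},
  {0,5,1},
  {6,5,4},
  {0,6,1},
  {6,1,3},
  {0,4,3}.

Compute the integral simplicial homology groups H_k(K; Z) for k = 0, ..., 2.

H_0 ≅ Z,  H_1 ≅ Z^2,  H_2 ≅ Z.

Take the total order 0 < 1 < 2 < 3 < 4 < 5 < 6 on the vertex set. Then K (dimension 2) consists of the simplices:

  0-simplices (7): [0], [1], [2], [3], [4], [5], [6]
  1-simplices (21): [0,1], [0,2], [0,3], [0,4], [0,5], [0,6], [1,2], [1,3], [1,4], [1,5], [1,6], [2,3], [2,4], [2,5], [2,6], [3,4], [3,5], [3,6], [4,5], [4,6], [5,6]
  2-simplices (14): [0,1,5], [0,1,6], [0,2,4], [0,2,6], [0,3,4], [0,3,5], [1,2,3], [1,2,4], [1,3,6], [1,4,5], [2,3,5], [2,5,6], [3,4,6], [4,5,6]

so the chain groups are C_0 ≅ Z^7, C_1 ≅ Z^21, C_2 ≅ Z^14.

The boundary map ∂_1: C_1 → C_0 is given by ∂[p,q] = [q] − [p]. For instance
  ∂[2,6] = [6] − [2].
The 7×21 boundary matrix has rank 6 and Smith normal form diag(1,1,1,1,1,1).

Boundary ∂_2: C_2 → C_1 maps a triangle to the signed sum of its edges. For instance
  ∂[1,3,6] = [3,6] − [1,6] + [1,3],
  ∂[2,3,5] = [3,5] − [2,5] + [2,3].
The 21×14 boundary matrix has rank 13 and Smith normal form diag(1,1,1,1,1,1,1,1,1,1,1,1,1).

Now H_k = ker ∂_k / im ∂_{k+1}, so:

  H_0: rank C_0 − rank ∂_1 = 7 − 6 = 1, and the invariant factors of ∂_1 are all 1, so H_0 ≅ Z.
  H_1: rank ker ∂_1 − rank ∂_2 = (21 − 6) − 13 = 2, and the invariant factors of ∂_2 are all 1, so H_1 ≅ Z^2.
  H_2: rank ker ∂_2 − rank ∂_3 = (14 − 13) − 0 = 1, and there is no ∂_3, so H_2 ≅ Z.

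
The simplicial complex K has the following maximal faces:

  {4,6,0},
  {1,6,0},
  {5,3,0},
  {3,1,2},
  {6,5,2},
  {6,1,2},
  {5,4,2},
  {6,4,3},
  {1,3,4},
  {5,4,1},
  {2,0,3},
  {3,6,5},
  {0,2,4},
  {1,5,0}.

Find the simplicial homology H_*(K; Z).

K has 7 vertices, 21 edges, 14 triangles.
rank ∂_0 = 0, rank ∂_1 = 6 ⇒ b_0 = 7 − 0 − 6 = 1; all invariant factors of ∂_1 are 1 so no torsion. So H_0 ≅ Z.
rank ∂_1 = 6, rank ∂_2 = 13 ⇒ b_1 = 21 − 6 − 13 = 2; all invariant factors of ∂_2 are 1 so no torsion. So H_1 ≅ Z^2.
rank ∂_2 = 13, rank ∂_3 = 0 ⇒ b_2 = 14 − 13 − 0 = 1. So H_2 ≅ Z.

H_0 = Z,  H_1 = Z^2,  H_2 = Z.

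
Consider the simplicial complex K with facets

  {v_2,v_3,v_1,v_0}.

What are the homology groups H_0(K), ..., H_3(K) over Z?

We work with the vertex ordering v_0 < v_1 < v_2 < v_3. The simplices of K, each written with vertices in increasing order, are:

  0-simplices (4): [v_0], [v_1], [v_2], [v_3]
  1-simplices (6): [v_0,v_1], [v_0,v_2], [v_0,v_3], [v_1,v_2], [v_1,v_3], [v_2,v_3]
  2-simplices (4): [v_0,v_1,v_2], [v_0,v_1,v_3], [v_0,v_2,v_3], [v_1,v_2,v_3]
  3-simplices (1): [v_0,v_1,v_2,v_3]

so the chain groups are C_0 ≅ Z^4, C_1 ≅ Z^6, C_2 ≅ Z^4, C_3 ≅ Z^1.

∂_1: C_1 → C_0 is given by ∂[p,q] = [q] − [p]. For instance
  ∂[v_0,v_2] = [v_2] − [v_0].
The resulting 4×6 matrix has rank 3, and its Smith normal form has invariant factors (1,1,1).

Boundary ∂_2: C_2 → C_1 sends each 2-simplex [p,q,r] to [q,r] − [p,r] + [p,q]. For instance
  ∂[v_1,v_2,v_3] = [v_2,v_3] − [v_1,v_3] + [v_1,v_2],
  ∂[v_0,v_1,v_3] = [v_1,v_3] − [v_0,v_3] + [v_0,v_1].
The resulting 6×4 matrix has rank 3, and its Smith normal form has invariant factors (1,1,1).

∂_3: C_3 → C_2 sends each 3-simplex σ to the alternating sum Σ_i (−1)^i (σ with its i-th vertex removed). For instance
  ∂[v_0,v_1,v_2,v_3] = [v_1,v_2,v_3] − [v_0,v_2,v_3] + [v_0,v_1,v_3] − [v_0,v_1,v_2].
This gives a 4×1 integer matrix of rank 1; reducing to Smith normal form yields diagonal entries (1).

From H_k ≅ ker(∂_k) / im(∂_{k+1}) we obtain:

  H_0: rank C_0 − rank ∂_1 = 4 − 3 = 1, and the invariant factors of ∂_1 are all 1, so H_0 = Z.
  H_1: rank ker ∂_1 − rank ∂_2 = (6 − 3) − 3 = 0, and the invariant factors of ∂_2 are all 1, so H_1 = 0.
  H_2: rank ker ∂_2 − rank ∂_3 = (4 − 3) − 1 = 0, and the invariant factors of ∂_3 are all 1, so H_2 = 0.
  H_3: rank ker ∂_3 − rank ∂_4 = (1 − 1) − 0 = 0, and there is no ∂_4, so H_3 = 0.

(K is a triangulation of the 3-simplex.)

H_0 = Z,  H_1 = 0,  H_2 = 0,  H_3 = 0.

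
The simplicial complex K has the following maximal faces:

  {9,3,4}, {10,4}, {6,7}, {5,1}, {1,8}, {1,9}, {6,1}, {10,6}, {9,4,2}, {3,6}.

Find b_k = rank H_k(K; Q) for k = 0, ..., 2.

b_0 = 1, b_1 = 2, b_2 = 0.

We work with the vertex ordering 1 < 2 < 3 < 4 < 5 < 6 < 7 < 8 < 9 < 10. The simplices of K, each written with vertices in increasing order, are:

  0-simplices (10): [1], [2], [3], [4], [5], [6], [7], [8], [9], [10]
  1-simplices (13): [1,5], [1,6], [1,8], [1,9], [2,4], [2,9], [3,4], [3,6], [3,9], [4,9], [4,10], [6,7], [6,10]
  2-simplices (2): [2,4,9], [3,4,9]

giving chain groups C_0 ≅ Z^10, C_1 ≅ Z^13, C_2 ≅ Z^2.

The boundary map ∂_1: C_1 → C_0 is given by ∂[p,q] = [q] − [p].
The resulting 10×13 matrix has rank 9, and its Smith normal form has invariant factors (1,1,1,1,1,1,1,1,1).

∂_2: C_2 → C_1 acts by ∂[p,q,r] = [q,r] − [p,r] + [p,q]. For instance
  ∂[2,4,9] = [4,9] − [2,9] + [2,4],
  ∂[3,4,9] = [4,9] − [3,9] + [3,4].
This gives a 13×2 integer matrix of rank 2; reducing to Smith normal form yields diagonal entries (1,1).

Now H_k = ker ∂_k / im ∂_{k+1}, so:

  H_0: rank C_0 − rank ∂_1 = 10 − 9 = 1, and the invariant factors of ∂_1 are all 1, so H_0 ≅ Z.
  H_1: rank ker ∂_1 − rank ∂_2 = (13 − 9) − 2 = 2, and the invariant factors of ∂_2 are all 1, so H_1 ≅ Z^2.
  H_2: rank ker ∂_2 − rank ∂_3 = (2 − 2) − 0 = 0, and there is no ∂_3, so H_2 ≅ 0.

As a check, the Euler characteristic is 10 − 13 + 2 = -1, which agrees with 1 − 2 + 0 = -1.

Hence the Betti numbers are b_0 = 1, b_1 = 2, b_2 = 0.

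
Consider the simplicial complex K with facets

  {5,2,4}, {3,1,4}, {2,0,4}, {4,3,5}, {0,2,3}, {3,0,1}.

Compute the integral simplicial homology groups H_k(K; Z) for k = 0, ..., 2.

Fix the vertex order 0 < 1 < 2 < 3 < 4 < 5 and write every simplex with vertices in increasing order. Then dim K = 2 and the simplices of K are:

  0-simplices (6): [0], [1], [2], [3], [4], [5]
  1-simplices (12): [0,1], [0,2], [0,3], [0,4], [1,3], [1,4], [2,3], [2,4], [2,5], [3,4], [3,5], [4,5]
  2-simplices (6): [0,1,3], [0,2,3], [0,2,4], [1,3,4], [2,4,5], [3,4,5]

so the chain groups are C_0 ≅ Z^6, C_1 ≅ Z^12, C_2 ≅ Z^6.

Boundary ∂_1: C_1 → C_0 maps an edge to its endpoints' difference, ∂[p,q] = q − p. For instance
  ∂[2,4] = [4] − [2].
As a 6×12 matrix over Z this has rank 5, with invariant factors (1,1,1,1,1).

∂_2: C_2 → C_1 sends each 2-simplex [p,q,r] to [q,r] − [p,r] + [p,q]. For instance
  ∂[3,4,5] = [4,5] − [3,5] + [3,4],
  ∂[1,3,4] = [3,4] − [1,4] + [1,3].
This gives a 12×6 integer matrix of rank 6; reducing to Smith normal form yields diagonal entries (1,1,1,1,1,1).

Now H_k = ker ∂_k / im ∂_{k+1}, so:

  H_0: rank C_0 − rank ∂_1 = 6 − 5 = 1, and the invariant factors of ∂_1 are all 1, so H_0 ≅ Z.
  H_1: rank ker ∂_1 − rank ∂_2 = (12 − 5) − 6 = 1, and the invariant factors of ∂_2 are all 1, so H_1 ≅ Z.
  H_2: rank ker ∂_2 − rank ∂_3 = (6 − 6) − 0 = 0, and there is no ∂_3, so H_2 ≅ 0.

As a check, the Euler characteristic is 6 − 12 + 6 = 0, which agrees with 1 − 1 + 0 = 0.

H_0 = Z,  H_1 = Z,  H_2 = 0.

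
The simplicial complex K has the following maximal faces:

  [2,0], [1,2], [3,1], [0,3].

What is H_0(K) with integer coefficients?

H_0 = Z.

Order the vertices as 0 < 1 < 2 < 3. Listing each simplex with vertices in this order, K has dimension 1 with simplices:

  0-simplices (4): [0], [1], [2], [3]
  1-simplices (4): [0,2], [0,3], [1,2], [1,3]

Hence C_0 ≅ Z^4, C_1 ≅ Z^4.

The boundary map ∂_1: C_1 → C_0 maps an edge to its endpoints' difference, ∂[p,q] = q − p. For instance
  ∂[0,3] = [3] − [0].
This gives a 4×4 integer matrix of rank 3; reducing to Smith normal form yields diagonal entries (1,1,1).

Computing H_k = (kernel of ∂_k) / (image of ∂_{k+1}):

  H_0: rank C_0 − rank ∂_1 = 4 − 3 = 1, and the invariant factors of ∂_1 are all 1, so H_0 = Z.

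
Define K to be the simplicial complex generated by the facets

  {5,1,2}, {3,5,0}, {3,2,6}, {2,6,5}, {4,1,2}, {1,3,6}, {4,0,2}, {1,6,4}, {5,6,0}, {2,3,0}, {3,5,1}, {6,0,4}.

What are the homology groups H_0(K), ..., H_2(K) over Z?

H_0 = Z,  H_1 = Z/2,  H_2 = 0.

We work with the vertex ordering 0 < 1 < 2 < 3 < 4 < 5 < 6. The simplices of K, each written with vertices in increasing order, are:

  0-simplices (7): [0], [1], [2], [3], [4], [5], [6]
  1-simplices (18): [0,2], [0,3], [0,4], [0,5], [0,6], [1,2], [1,3], [1,4], [1,5], [1,6], [2,3], [2,4], [2,5], [2,6], [3,5], [3,6], [4,6], [5,6]
  2-simplices (12): [0,2,3], [0,2,4], [0,3,5], [0,4,6], [0,5,6], [1,2,4], [1,2,5], [1,3,5], [1,3,6], [1,4,6], [2,3,6], [2,5,6]

so the chain groups are C_0 ≅ Z^7, C_1 ≅ Z^18, C_2 ≅ Z^12.

The boundary map ∂_1: C_1 → C_0 maps an edge to its endpoints' difference, ∂[p,q] = q − p.
The resulting 7×18 matrix has rank 6, and its Smith normal form has invariant factors (1,1,1,1,1,1).

The boundary map ∂_2: C_2 → C_1 maps a triangle to the signed sum of its edges. For instance
  ∂[0,2,4] = [2,4] − [0,4] + [0,2],
  ∂[2,3,6] = [3,6] − [2,6] + [2,3].
This gives a 18×12 integer matrix of rank 12; reducing to Smith normal form yields diagonal entries (1,1,1,1,1,1,1,1,1,1,1,2).

Reading off H_k = ker ∂_k / im ∂_{k+1}:

  H_0: rank C_0 − rank ∂_1 = 7 − 6 = 1, and the invariant factors of ∂_1 are all 1, so H_0 ≅ Z.
  H_1: rank ker ∂_1 − rank ∂_2 = (18 − 6) − 12 = 0, and ∂_2 has invariant factor 2 > 1, so H_1 ≅ Z/2.
  H_2: rank ker ∂_2 − rank ∂_3 = (12 − 12) − 0 = 0, and there is no ∂_3, so H_2 ≅ 0.

(K is a triangulation of the real projective plane RP^2.)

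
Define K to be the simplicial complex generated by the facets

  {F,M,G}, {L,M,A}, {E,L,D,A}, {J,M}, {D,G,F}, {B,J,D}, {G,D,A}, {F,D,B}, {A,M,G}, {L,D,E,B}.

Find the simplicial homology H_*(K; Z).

Take the total order A < B < D < E < F < G < J < L < M on the vertex set. Then K (dimension 3) consists of the simplices:

  0-simplices (9): A, B, D, E, F, G, J, L, M
  1-simplices (21): AD, AE, AG, AL, AM, BD, BE, BF, BJ, BL, DE, DF, DG, DJ, DL, EL, FG, FM, GM, JM, LM
  2-simplices (14): ADE, ADG, ADL, AEL, AGM, ALM, BDE, BDF, BDJ, BDL, BEL, DEL, DFG, FGM
  3-simplices (2): ADEL, BDEL

so the chain groups are C_0 ≅ Z^9, C_1 ≅ Z^21, C_2 ≅ Z^14, C_3 ≅ Z^2.

∂_1: C_1 → C_0 sends each edge [p,q] (with p < q) to q − p.
The resulting 9×21 matrix has rank 8, and its Smith normal form has invariant factors (1,1,1,1,1,1,1,1).

The boundary map ∂_2: C_2 → C_1 maps a triangle to the signed sum of its edges. For instance
  ∂AGM = GM − AM + AG,
  ∂BDL = DL − BL + BD.
As a 21×14 matrix over Z this has rank 12, with invariant factors (1,1,1,1,1,1,1,1,1,1,1,1).

The boundary map ∂_3: C_3 → C_2 sends each 3-simplex σ to the alternating sum Σ_i (−1)^i (σ with its i-th vertex removed). For instance
  ∂BDEL = DEL − BEL + BDL − BDE,
  ∂ADEL = DEL − AEL + ADL − ADE.
The 14×2 boundary matrix has rank 2 and Smith normal form diag(1,1).

Now H_k = ker ∂_k / im ∂_{k+1}, so:

  H_0: rank C_0 − rank ∂_1 = 9 − 8 = 1, and the invariant factors of ∂_1 are all 1, so H_0 = Z.
  H_1: rank ker ∂_1 − rank ∂_2 = (21 − 8) − 12 = 1, and the invariant factors of ∂_2 are all 1, so H_1 = Z.
  H_2: rank ker ∂_2 − rank ∂_3 = (14 − 12) − 2 = 0, and the invariant factors of ∂_3 are all 1, so H_2 = 0.
  H_3: rank ker ∂_3 − rank ∂_4 = (2 − 2) − 0 = 0, and there is no ∂_4, so H_3 = 0.

H_0 = Z,  H_1 = Z,  H_2 = 0,  H_3 = 0.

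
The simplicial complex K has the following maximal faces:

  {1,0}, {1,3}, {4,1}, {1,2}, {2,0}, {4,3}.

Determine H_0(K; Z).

Order the vertices as 0 < 1 < 2 < 3 < 4. Listing each simplex with vertices in this order, K has dimension 1 with simplices:

  0-simplices (5): [0], [1], [2], [3], [4]
  1-simplices (6): [0,1], [0,2], [1,2], [1,3], [1,4], [3,4]

giving chain groups C_0 ≅ Z^5, C_1 ≅ Z^6.

Boundary ∂_1: C_1 → C_0 maps an edge to its endpoints' difference, ∂[p,q] = q − p. For instance
  ∂[0,1] = [1] − [0].
The resulting 5×6 matrix has rank 4, and its Smith normal form has invariant factors (1,1,1,1).

Computing H_k = (kernel of ∂_k) / (image of ∂_{k+1}):

  H_0: rank C_0 − rank ∂_1 = 5 − 4 = 1, and the invariant factors of ∂_1 are all 1, so H_0 = Z.

H_0 = Z.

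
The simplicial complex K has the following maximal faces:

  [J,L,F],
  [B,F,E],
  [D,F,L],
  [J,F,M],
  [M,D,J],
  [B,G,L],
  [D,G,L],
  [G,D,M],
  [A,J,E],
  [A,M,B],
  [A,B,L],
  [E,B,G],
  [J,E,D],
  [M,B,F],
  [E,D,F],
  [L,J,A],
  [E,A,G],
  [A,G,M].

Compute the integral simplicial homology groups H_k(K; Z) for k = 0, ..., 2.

H_0 ≅ Z,  H_1 ≅ Z ⊕ Z_2,  H_2 = 0.

Order the vertices as A < B < D < E < F < G < J < L < M. Listing each simplex with vertices in this order, K has dimension 2 with simplices:

  0-simplices (9): A, B, D, E, F, G, J, L, M
  1-simplices (27): AB, AE, AG, AJ, AL, AM, BE, BF, BG, BL, BM, DE, DF, DG, DJ, DL, DM, EF, EG, EJ, FJ, FL, FM, GL, GM, JL, JM
  2-simplices (18): ABL, ABM, AEG, AEJ, AGM, AJL, BEF, BEG, BFM, BGL, DEF, DEJ, DFL, DGL, DGM, DJM, FJL, FJM

giving chain groups C_0 ≅ Z^9, C_1 ≅ Z^27, C_2 ≅ Z^18.

Boundary ∂_1: C_1 → C_0 is given by ∂[p,q] = [q] − [p]. For instance
  ∂AM = M − A.
This gives a 9×27 integer matrix of rank 8; reducing to Smith normal form yields diagonal entries (1,1,1,1,1,1,1,1).

∂_2: C_2 → C_1 sends each 2-simplex [p,q,r] to [q,r] − [p,r] + [p,q]. For instance
  ∂DEJ = EJ − DJ + DE,
  ∂FJL = JL − FL + FJ.
The resulting 27×18 matrix has rank 18, and its Smith normal form has invariant factors (1,1,1,1,1,1,1,1,1,1,1,1,1,1,1,1,1,2).

Computing H_k = (kernel of ∂_k) / (image of ∂_{k+1}):

  H_0: rank C_0 − rank ∂_1 = 9 − 8 = 1, and the invariant factors of ∂_1 are all 1, so H_0 ≅ Z.
  H_1: rank ker ∂_1 − rank ∂_2 = (27 − 8) − 18 = 1, and ∂_2 has invariant factor 2 > 1, so H_1 ≅ Z ⊕ Z_2.
  H_2: rank ker ∂_2 − rank ∂_3 = (18 − 18) − 0 = 0, and there is no ∂_3, so H_2 ≅ 0.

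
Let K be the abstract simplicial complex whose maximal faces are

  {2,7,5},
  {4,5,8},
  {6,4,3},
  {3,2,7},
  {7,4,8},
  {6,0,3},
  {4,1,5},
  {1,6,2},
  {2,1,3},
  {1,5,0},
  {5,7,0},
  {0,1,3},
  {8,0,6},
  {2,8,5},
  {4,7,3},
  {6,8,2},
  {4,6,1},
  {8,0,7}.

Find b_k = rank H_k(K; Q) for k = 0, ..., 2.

b_0 = 1, b_1 = 1, b_2 = 0.

K has 9 vertices, 27 edges, 18 triangles.
rank ∂_0 = 0, rank ∂_1 = 8 ⇒ b_0 = 9 − 0 − 8 = 1; all invariant factors of ∂_1 are 1 so no torsion. So H_0 = Z.
rank ∂_1 = 8, rank ∂_2 = 18 ⇒ b_1 = 27 − 8 − 18 = 1; ∂_2 has invariant factor(s) [2] giving torsion. So H_1 = Z ⊕ Z/2.
rank ∂_2 = 18, rank ∂_3 = 0 ⇒ b_2 = 18 − 18 − 0 = 0. So H_2 = 0.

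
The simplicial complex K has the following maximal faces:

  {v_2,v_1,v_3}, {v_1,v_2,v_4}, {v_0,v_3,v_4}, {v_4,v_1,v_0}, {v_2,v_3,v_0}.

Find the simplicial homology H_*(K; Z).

H_0 ≅ Z,  H_1 ≅ Z,  H_2 = 0.

Order the vertices as v_0 < v_1 < v_2 < v_3 < v_4. Listing each simplex with vertices in this order, K has dimension 2 with simplices:

  0-simplices (5): [v_0], [v_1], [v_2], [v_3], [v_4]
  1-simplices (10): [v_0,v_1], [v_0,v_2], [v_0,v_3], [v_0,v_4], [v_1,v_2], [v_1,v_3], [v_1,v_4], [v_2,v_3], [v_2,v_4], [v_3,v_4]
  2-simplices (5): [v_0,v_1,v_4], [v_0,v_2,v_3], [v_0,v_3,v_4], [v_1,v_2,v_3], [v_1,v_2,v_4]

giving chain groups C_0 ≅ Z^5, C_1 ≅ Z^10, C_2 ≅ Z^5.

The boundary map ∂_1: C_1 → C_0 sends each edge [p,q] (with p < q) to q − p. For instance
  ∂[v_1,v_2] = [v_2] − [v_1].
As a 5×10 matrix over Z this has rank 4, with invariant factors (1,1,1,1).

∂_2: C_2 → C_1 maps a triangle to the signed sum of its edges. For instance
  ∂[v_0,v_3,v_4] = [v_3,v_4] − [v_0,v_4] + [v_0,v_3],
  ∂[v_0,v_1,v_4] = [v_1,v_4] − [v_0,v_4] + [v_0,v_1].
This gives a 10×5 integer matrix of rank 5; reducing to Smith normal form yields diagonal entries (1,1,1,1,1).

From H_k ≅ ker(∂_k) / im(∂_{k+1}) we obtain:

  H_0: rank C_0 − rank ∂_1 = 5 − 4 = 1, and the invariant factors of ∂_1 are all 1, so H_0 ≅ Z.
  H_1: rank ker ∂_1 − rank ∂_2 = (10 − 4) − 5 = 1, and the invariant factors of ∂_2 are all 1, so H_1 ≅ Z.
  H_2: rank ker ∂_2 − rank ∂_3 = (5 − 5) − 0 = 0, and there is no ∂_3, so H_2 ≅ 0.

As a check, the Euler characteristic is 5 − 10 + 5 = 0, which agrees with 1 − 1 + 0 = 0.
(K is a triangulation of the Möbius band.)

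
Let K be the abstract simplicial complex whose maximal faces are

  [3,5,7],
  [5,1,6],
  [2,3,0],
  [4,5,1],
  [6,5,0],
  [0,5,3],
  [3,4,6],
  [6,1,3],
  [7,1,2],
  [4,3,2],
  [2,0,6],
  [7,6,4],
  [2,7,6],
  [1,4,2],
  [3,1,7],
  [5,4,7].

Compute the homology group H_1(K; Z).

H_1 = Z^2.

We work with the vertex ordering 0 < 1 < 2 < 3 < 4 < 5 < 6 < 7. The simplices of K, each written with vertices in increasing order, are:

  0-simplices (8): [0], [1], [2], [3], [4], [5], [6], [7]
  1-simplices (24): (24 of them)
  2-simplices (16): [0,2,3], [0,2,6], [0,3,5], [0,5,6], [1,2,4], [1,2,7], [1,3,6], [1,3,7], [1,4,5], [1,5,6], [2,3,4], [2,6,7], [3,4,6], [3,5,7], [4,5,7], [4,6,7]

so the chain groups are C_0 ≅ Z^8, C_1 ≅ Z^24, C_2 ≅ Z^16.

The boundary map ∂_1: C_1 → C_0 is given by ∂[p,q] = [q] − [p]. For instance
  ∂[3,5] = [5] − [3].
This gives a 8×24 integer matrix of rank 7; reducing to Smith normal form yields diagonal entries (1,1,1,1,1,1,1).

∂_2: C_2 → C_1 maps a triangle to the signed sum of its edges. For instance
  ∂[0,3,5] = [3,5] − [0,5] + [0,3],
  ∂[1,5,6] = [5,6] − [1,6] + [1,5].
The 24×16 boundary matrix has rank 15 and Smith normal form diag(1,1,1,1,1,1,1,1,1,1,1,1,1,1,1).

Reading off H_k = ker ∂_k / im ∂_{k+1}:

  H_1: rank ker ∂_1 − rank ∂_2 = (24 − 7) − 15 = 2, and the invariant factors of ∂_2 are all 1, so H_1 = Z^2.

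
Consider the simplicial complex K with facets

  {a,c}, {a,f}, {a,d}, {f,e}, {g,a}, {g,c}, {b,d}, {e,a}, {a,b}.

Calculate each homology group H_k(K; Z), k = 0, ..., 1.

H_0 ≅ Z,  H_1 ≅ Z^3.

Take the total order a < b < c < d < e < f < g on the vertex set. Then K (dimension 1) consists of the simplices:

  0-simplices (7): a, b, c, d, e, f, g
  1-simplices (9): ab, ac, ad, ae, af, ag, bd, cg, ef

so the chain groups are C_0 ≅ Z^7, C_1 ≅ Z^9.

The boundary map ∂_1: C_1 → C_0 sends each edge [p,q] (with p < q) to q − p. For instance
  ∂cg = g − c.
This gives a 7×9 integer matrix of rank 6; reducing to Smith normal form yields diagonal entries (1,1,1,1,1,1).

From H_k ≅ ker(∂_k) / im(∂_{k+1}) we obtain:

  H_0: rank C_0 − rank ∂_1 = 7 − 6 = 1, and the invariant factors of ∂_1 are all 1, so H_0 = Z.
  H_1: rank ker ∂_1 − rank ∂_2 = (9 − 6) − 0 = 3, and there is no ∂_2, so H_1 = Z^3.

(K is a triangulation of a wedge of 3 circles.)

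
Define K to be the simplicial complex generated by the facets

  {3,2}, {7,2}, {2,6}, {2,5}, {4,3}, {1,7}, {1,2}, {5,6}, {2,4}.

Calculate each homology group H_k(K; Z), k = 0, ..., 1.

Fix the vertex order 1 < 2 < 3 < 4 < 5 < 6 < 7 and write every simplex with vertices in increasing order. Then dim K = 1 and the simplices of K are:

  0-simplices (7): [1], [2], [3], [4], [5], [6], [7]
  1-simplices (9): [1,2], [1,7], [2,3], [2,4], [2,5], [2,6], [2,7], [3,4], [5,6]

so the chain groups are C_0 ≅ Z^7, C_1 ≅ Z^9.

∂_1: C_1 → C_0 is given by ∂[p,q] = [q] − [p].
This gives a 7×9 integer matrix of rank 6; reducing to Smith normal form yields diagonal entries (1,1,1,1,1,1).

Computing H_k = (kernel of ∂_k) / (image of ∂_{k+1}):

  H_0: rank C_0 − rank ∂_1 = 7 − 6 = 1, and the invariant factors of ∂_1 are all 1, so H_0 = Z.
  H_1: rank ker ∂_1 − rank ∂_2 = (9 − 6) − 0 = 3, and there is no ∂_2, so H_1 = Z^3.

As a check, the Euler characteristic is 7 − 9 = -2, which agrees with 1 − 3 = -2.

H_0 = Z,  H_1 = Z^3.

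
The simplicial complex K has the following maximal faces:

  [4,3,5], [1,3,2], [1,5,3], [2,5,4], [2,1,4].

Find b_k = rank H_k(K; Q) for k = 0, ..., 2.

b_0 = 1, b_1 = 1, b_2 = 0.

Order the vertices as 1 < 2 < 3 < 4 < 5. Listing each simplex with vertices in this order, K has dimension 2 with simplices:

  0-simplices (5): [1], [2], [3], [4], [5]
  1-simplices (10): [1,2], [1,3], [1,4], [1,5], [2,3], [2,4], [2,5], [3,4], [3,5], [4,5]
  2-simplices (5): [1,2,3], [1,2,4], [1,3,5], [2,4,5], [3,4,5]

Hence C_0 ≅ Z^5, C_1 ≅ Z^10, C_2 ≅ Z^5.

∂_1: C_1 → C_0 maps an edge to its endpoints' difference, ∂[p,q] = q − p. For instance
  ∂[2,4] = [4] − [2].
The 5×10 boundary matrix has rank 4 and Smith normal form diag(1,1,1,1).

The boundary map ∂_2: C_2 → C_1 acts by ∂[p,q,r] = [q,r] − [p,r] + [p,q]. For instance
  ∂[2,4,5] = [4,5] − [2,5] + [2,4],
  ∂[1,3,5] = [3,5] − [1,5] + [1,3].
The resulting 10×5 matrix has rank 5, and its Smith normal form has invariant factors (1,1,1,1,1).

Now H_k = ker ∂_k / im ∂_{k+1}, so:

  H_0: rank C_0 − rank ∂_1 = 5 − 4 = 1, and the invariant factors of ∂_1 are all 1, so H_0 ≅ Z.
  H_1: rank ker ∂_1 − rank ∂_2 = (10 − 4) − 5 = 1, and the invariant factors of ∂_2 are all 1, so H_1 ≅ Z.
  H_2: rank ker ∂_2 − rank ∂_3 = (5 − 5) − 0 = 0, and there is no ∂_3, so H_2 ≅ 0.

As a check, the Euler characteristic is 5 − 10 + 5 = 0, which agrees with 1 − 1 + 0 = 0.
(K is a triangulation of the Möbius band.)

Hence the Betti numbers are b_0 = 1, b_1 = 1, b_2 = 0.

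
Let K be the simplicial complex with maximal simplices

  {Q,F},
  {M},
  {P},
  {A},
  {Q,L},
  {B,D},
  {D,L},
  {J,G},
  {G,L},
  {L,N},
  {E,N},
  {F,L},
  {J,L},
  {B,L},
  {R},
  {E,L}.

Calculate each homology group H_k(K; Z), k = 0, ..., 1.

Take the total order A < B < D < E < F < G < J < L < M < N < P < Q < R on the vertex set. Then K (dimension 1) consists of the simplices:

  0-simplices (13): A, B, D, E, F, G, J, L, M, N, P, Q, R
  1-simplices (12): BD, BL, DL, EL, EN, FL, FQ, GJ, GL, JL, LN, LQ

giving chain groups C_0 ≅ Z^13, C_1 ≅ Z^12.

Boundary ∂_1: C_1 → C_0 is given by ∂[p,q] = [q] − [p]. For instance
  ∂JL = L − J.
This gives a 13×12 integer matrix of rank 8; reducing to Smith normal form yields diagonal entries (1,1,1,1,1,1,1,1).

Reading off H_k = ker ∂_k / im ∂_{k+1}:

  H_0: rank C_0 − rank ∂_1 = 13 − 8 = 5, and the invariant factors of ∂_1 are all 1, so H_0 ≅ Z^5.
  H_1: rank ker ∂_1 − rank ∂_2 = (12 − 8) − 0 = 4, and there is no ∂_2, so H_1 ≅ Z^4.

As a check, the Euler characteristic is 13 − 12 = 1, which agrees with 5 − 4 = 1.
(K is a triangulation of the disjoint union of a wedge of 4 circles and a set of 4 points.)

H_0 ≅ Z^5,  H_1 ≅ Z^4.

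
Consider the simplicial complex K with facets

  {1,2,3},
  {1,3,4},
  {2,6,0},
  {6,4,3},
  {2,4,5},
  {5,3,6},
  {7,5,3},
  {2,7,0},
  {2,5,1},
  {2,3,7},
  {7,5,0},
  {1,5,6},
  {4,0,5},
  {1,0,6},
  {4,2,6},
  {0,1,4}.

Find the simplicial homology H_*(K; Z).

Fix the vertex order 0 < 1 < 2 < 3 < 4 < 5 < 6 < 7 and write every simplex with vertices in increasing order. Then dim K = 2 and the simplices of K are:

  0-simplices (8): [0], [1], [2], [3], [4], [5], [6], [7]
  1-simplices (24): (24 of them)
  2-simplices (16): [0,1,4], [0,1,6], [0,2,6], [0,2,7], [0,4,5], [0,5,7], [1,2,3], [1,2,5], [1,3,4], [1,5,6], [2,3,7], [2,4,5], [2,4,6], [3,4,6], [3,5,6], [3,5,7]

giving chain groups C_0 ≅ Z^8, C_1 ≅ Z^24, C_2 ≅ Z^16.

∂_1: C_1 → C_0 sends each edge [p,q] (with p < q) to q − p. For instance
  ∂[2,5] = [5] − [2].
The 8×24 boundary matrix has rank 7 and Smith normal form diag(1,1,1,1,1,1,1).

The boundary map ∂_2: C_2 → C_1 acts by ∂[p,q,r] = [q,r] − [p,r] + [p,q]. For instance
  ∂[0,2,7] = [2,7] − [0,7] + [0,2],
  ∂[0,5,7] = [5,7] − [0,7] + [0,5].
The resulting 24×16 matrix has rank 15, and its Smith normal form has invariant factors (1,1,1,1,1,1,1,1,1,1,1,1,1,1,1).

Reading off H_k = ker ∂_k / im ∂_{k+1}:

  H_0: rank C_0 − rank ∂_1 = 8 − 7 = 1, and the invariant factors of ∂_1 are all 1, so H_0 = Z.
  H_1: rank ker ∂_1 − rank ∂_2 = (24 − 7) − 15 = 2, and the invariant factors of ∂_2 are all 1, so H_1 = Z^2.
  H_2: rank ker ∂_2 − rank ∂_3 = (16 − 15) − 0 = 1, and there is no ∂_3, so H_2 = Z.

H_0 = Z,  H_1 = Z^2,  H_2 = Z.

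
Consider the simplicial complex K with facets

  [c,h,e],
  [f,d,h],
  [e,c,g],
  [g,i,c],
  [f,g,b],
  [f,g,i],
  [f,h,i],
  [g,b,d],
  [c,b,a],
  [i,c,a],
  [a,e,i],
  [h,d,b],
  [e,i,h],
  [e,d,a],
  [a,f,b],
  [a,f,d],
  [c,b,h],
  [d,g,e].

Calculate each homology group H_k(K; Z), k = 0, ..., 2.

H_0 ≅ Z,  H_1 ≅ Z ⊕ Z_2,  H_2 = 0.

Take the total order a < b < c < d < e < f < g < h < i on the vertex set. Then K (dimension 2) consists of the simplices:

  0-simplices (9): a, b, c, d, e, f, g, h, i
  1-simplices (27): ab, ac, ad, ae, af, ai, bc, bd, bf, bg, bh, ce, cg, ch, ci, de, df, dg, dh, eg, eh, ei, fg, fh, fi, gi, hi
  2-simplices (18): abc, abf, aci, ade, adf, aei, bch, bdg, bdh, bfg, ceg, ceh, cgi, deg, dfh, ehi, fgi, fhi

so the chain groups are C_0 ≅ Z^9, C_1 ≅ Z^27, C_2 ≅ Z^18.

Boundary ∂_1: C_1 → C_0 is given by ∂[p,q] = [q] − [p]. For instance
  ∂gi = i − g.
The 9×27 boundary matrix has rank 8 and Smith normal form diag(1,1,1,1,1,1,1,1).

Boundary ∂_2: C_2 → C_1 acts by ∂[p,q,r] = [q,r] − [p,r] + [p,q]. For instance
  ∂deg = eg − dg + de,
  ∂bch = ch − bh + bc.
The resulting 27×18 matrix has rank 18, and its Smith normal form has invariant factors (1,1,1,1,1,1,1,1,1,1,1,1,1,1,1,1,1,2).

Computing H_k = (kernel of ∂_k) / (image of ∂_{k+1}):

  H_0: rank C_0 − rank ∂_1 = 9 − 8 = 1, and the invariant factors of ∂_1 are all 1, so H_0 ≅ Z.
  H_1: rank ker ∂_1 − rank ∂_2 = (27 − 8) − 18 = 1, and ∂_2 has invariant factor 2 > 1, so H_1 ≅ Z ⊕ Z_2.
  H_2: rank ker ∂_2 − rank ∂_3 = (18 − 18) − 0 = 0, and there is no ∂_3, so H_2 ≅ 0.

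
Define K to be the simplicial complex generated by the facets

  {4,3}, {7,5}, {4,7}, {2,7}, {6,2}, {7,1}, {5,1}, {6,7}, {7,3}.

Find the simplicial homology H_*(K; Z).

Take the total order 1 < 2 < 3 < 4 < 5 < 6 < 7 on the vertex set. Then K (dimension 1) consists of the simplices:

  0-simplices (7): [1], [2], [3], [4], [5], [6], [7]
  1-simplices (9): [1,5], [1,7], [2,6], [2,7], [3,4], [3,7], [4,7], [5,7], [6,7]

Hence C_0 ≅ Z^7, C_1 ≅ Z^9.

The boundary map ∂_1: C_1 → C_0 sends each edge [p,q] (with p < q) to q − p. For instance
  ∂[2,7] = [7] − [2].
As a 7×9 matrix over Z this has rank 6, with invariant factors (1,1,1,1,1,1).

Reading off H_k = ker ∂_k / im ∂_{k+1}:

  H_0: rank C_0 − rank ∂_1 = 7 − 6 = 1, and the invariant factors of ∂_1 are all 1, so H_0 ≅ Z.
  H_1: rank ker ∂_1 − rank ∂_2 = (9 − 6) − 0 = 3, and there is no ∂_2, so H_1 ≅ Z^3.

As a check, the Euler characteristic is 7 − 9 = -2, which agrees with 1 − 3 = -2.

H_0 = Z,  H_1 = Z^3.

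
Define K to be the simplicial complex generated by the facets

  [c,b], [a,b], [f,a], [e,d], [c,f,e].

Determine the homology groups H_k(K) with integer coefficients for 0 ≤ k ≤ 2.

H_0 ≅ Z,  H_1 ≅ Z,  H_2 = 0.

Fix the vertex order a < b < c < d < e < f and write every simplex with vertices in increasing order. Then dim K = 2 and the simplices of K are:

  0-simplices (6): a, b, c, d, e, f
  1-simplices (7): ab, af, bc, ce, cf, de, ef
  2-simplices (1): cef

Hence C_0 ≅ Z^6, C_1 ≅ Z^7, C_2 ≅ Z^1.

The boundary map ∂_1: C_1 → C_0 is given by ∂[p,q] = [q] − [p].
As a 6×7 matrix over Z this has rank 5, with invariant factors (1,1,1,1,1).

The boundary map ∂_2: C_2 → C_1 sends each 2-simplex [p,q,r] to [q,r] − [p,r] + [p,q]. For instance
  ∂cef = ef − cf + ce.
The resulting 7×1 matrix has rank 1, and its Smith normal form has invariant factors (1).

From H_k ≅ ker(∂_k) / im(∂_{k+1}) we obtain:

  H_0: rank C_0 − rank ∂_1 = 6 − 5 = 1, and the invariant factors of ∂_1 are all 1, so H_0 = Z.
  H_1: rank ker ∂_1 − rank ∂_2 = (7 − 5) − 1 = 1, and the invariant factors of ∂_2 are all 1, so H_1 = Z.
  H_2: rank ker ∂_2 − rank ∂_3 = (1 − 1) − 0 = 0, and there is no ∂_3, so H_2 = 0.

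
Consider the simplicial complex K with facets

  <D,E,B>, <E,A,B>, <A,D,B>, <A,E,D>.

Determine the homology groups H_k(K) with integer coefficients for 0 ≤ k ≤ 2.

We work with the vertex ordering A < B < D < E. The simplices of K, each written with vertices in increasing order, are:

  0-simplices (4): A, B, D, E
  1-simplices (6): AB, AD, AE, BD, BE, DE
  2-simplices (4): ABD, ABE, ADE, BDE

so the chain groups are C_0 ≅ Z^4, C_1 ≅ Z^6, C_2 ≅ Z^4.

Boundary ∂_1: C_1 → C_0 sends each edge [p,q] (with p < q) to q − p. For instance
  ∂AE = E − A.
The resulting 4×6 matrix has rank 3, and its Smith normal form has invariant factors (1,1,1).

∂_2: C_2 → C_1 sends each 2-simplex [p,q,r] to [q,r] − [p,r] + [p,q]. For instance
  ∂ADE = DE − AE + AD,
  ∂ABE = BE − AE + AB.
This gives a 6×4 integer matrix of rank 3; reducing to Smith normal form yields diagonal entries (1,1,1).

Reading off H_k = ker ∂_k / im ∂_{k+1}:

  H_0: rank C_0 − rank ∂_1 = 4 − 3 = 1, and the invariant factors of ∂_1 are all 1, so H_0 = Z.
  H_1: rank ker ∂_1 − rank ∂_2 = (6 − 3) − 3 = 0, and the invariant factors of ∂_2 are all 1, so H_1 = 0.
  H_2: rank ker ∂_2 − rank ∂_3 = (4 − 3) − 0 = 1, and there is no ∂_3, so H_2 = Z.

As a check, the Euler characteristic is 4 − 6 + 4 = 2, which agrees with 1 − 0 + 1 = 2.
(K is a triangulation of the 2-sphere S^2.)

H_0 ≅ Z,  H_1 = 0,  H_2 ≅ Z.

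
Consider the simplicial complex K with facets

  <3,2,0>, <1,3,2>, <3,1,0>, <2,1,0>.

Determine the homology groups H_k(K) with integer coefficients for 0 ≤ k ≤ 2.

H_0 ≅ Z,  H_1 = 0,  H_2 ≅ Z.

Fix the vertex order 0 < 1 < 2 < 3 and write every simplex with vertices in increasing order. Then dim K = 2 and the simplices of K are:

  0-simplices (4): [0], [1], [2], [3]
  1-simplices (6): [0,1], [0,2], [0,3], [1,2], [1,3], [2,3]
  2-simplices (4): [0,1,2], [0,1,3], [0,2,3], [1,2,3]

giving chain groups C_0 ≅ Z^4, C_1 ≅ Z^6, C_2 ≅ Z^4.

The boundary map ∂_1: C_1 → C_0 maps an edge to its endpoints' difference, ∂[p,q] = q − p. For instance
  ∂[0,1] = [1] − [0].
This gives a 4×6 integer matrix of rank 3; reducing to Smith normal form yields diagonal entries (1,1,1).

Boundary ∂_2: C_2 → C_1 acts by ∂[p,q,r] = [q,r] − [p,r] + [p,q]. For instance
  ∂[0,1,3] = [1,3] − [0,3] + [0,1],
  ∂[0,1,2] = [1,2] − [0,2] + [0,1].
As a 6×4 matrix over Z this has rank 3, with invariant factors (1,1,1).

Computing H_k = (kernel of ∂_k) / (image of ∂_{k+1}):

  H_0: rank C_0 − rank ∂_1 = 4 − 3 = 1, and the invariant factors of ∂_1 are all 1, so H_0 ≅ Z.
  H_1: rank ker ∂_1 − rank ∂_2 = (6 − 3) − 3 = 0, and the invariant factors of ∂_2 are all 1, so H_1 ≅ 0.
  H_2: rank ker ∂_2 − rank ∂_3 = (4 − 3) − 0 = 1, and there is no ∂_3, so H_2 ≅ Z.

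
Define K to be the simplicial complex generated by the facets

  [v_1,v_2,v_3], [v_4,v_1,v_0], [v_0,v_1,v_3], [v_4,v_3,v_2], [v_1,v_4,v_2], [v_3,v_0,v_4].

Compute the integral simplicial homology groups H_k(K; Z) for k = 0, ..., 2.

H_0 ≅ Z,  H_1 = 0,  H_2 ≅ Z.

Fix the vertex order v_0 < v_1 < v_2 < v_3 < v_4 and write every simplex with vertices in increasing order. Then dim K = 2 and the simplices of K are:

  0-simplices (5): [v_0], [v_1], [v_2], [v_3], [v_4]
  1-simplices (9): [v_0,v_1], [v_0,v_3], [v_0,v_4], [v_1,v_2], [v_1,v_3], [v_1,v_4], [v_2,v_3], [v_2,v_4], [v_3,v_4]
  2-simplices (6): [v_0,v_1,v_3], [v_0,v_1,v_4], [v_0,v_3,v_4], [v_1,v_2,v_3], [v_1,v_2,v_4], [v_2,v_3,v_4]

so the chain groups are C_0 ≅ Z^5, C_1 ≅ Z^9, C_2 ≅ Z^6.

Boundary ∂_1: C_1 → C_0 is given by ∂[p,q] = [q] − [p]. For instance
  ∂[v_1,v_4] = [v_4] − [v_1].
The 5×9 boundary matrix has rank 4 and Smith normal form diag(1,1,1,1).

The boundary map ∂_2: C_2 → C_1 maps a triangle to the signed sum of its edges. For instance
  ∂[v_2,v_3,v_4] = [v_3,v_4] − [v_2,v_4] + [v_2,v_3],
  ∂[v_0,v_1,v_4] = [v_1,v_4] − [v_0,v_4] + [v_0,v_1].
As a 9×6 matrix over Z this has rank 5, with invariant factors (1,1,1,1,1).

Reading off H_k = ker ∂_k / im ∂_{k+1}:

  H_0: rank C_0 − rank ∂_1 = 5 − 4 = 1, and the invariant factors of ∂_1 are all 1, so H_0 = Z.
  H_1: rank ker ∂_1 − rank ∂_2 = (9 − 4) − 5 = 0, and the invariant factors of ∂_2 are all 1, so H_1 = 0.
  H_2: rank ker ∂_2 − rank ∂_3 = (6 − 5) − 0 = 1, and there is no ∂_3, so H_2 = Z.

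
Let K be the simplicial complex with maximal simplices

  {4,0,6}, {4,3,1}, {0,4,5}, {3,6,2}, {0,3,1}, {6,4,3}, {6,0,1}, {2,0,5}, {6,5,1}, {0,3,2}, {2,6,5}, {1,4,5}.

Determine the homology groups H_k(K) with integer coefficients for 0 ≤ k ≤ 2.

K has 7 vertices, 18 edges, 12 triangles.
rank ∂_0 = 0, rank ∂_1 = 6 ⇒ b_0 = 7 − 0 − 6 = 1; all invariant factors of ∂_1 are 1 so no torsion. So H_0 = Z.
rank ∂_1 = 6, rank ∂_2 = 12 ⇒ b_1 = 18 − 6 − 12 = 0; ∂_2 has invariant factor(s) [2] giving torsion. So H_1 = Z/2.
rank ∂_2 = 12, rank ∂_3 = 0 ⇒ b_2 = 12 − 12 − 0 = 0. So H_2 = 0.

H_0 ≅ Z,  H_1 ≅ Z/2,  H_2 = 0.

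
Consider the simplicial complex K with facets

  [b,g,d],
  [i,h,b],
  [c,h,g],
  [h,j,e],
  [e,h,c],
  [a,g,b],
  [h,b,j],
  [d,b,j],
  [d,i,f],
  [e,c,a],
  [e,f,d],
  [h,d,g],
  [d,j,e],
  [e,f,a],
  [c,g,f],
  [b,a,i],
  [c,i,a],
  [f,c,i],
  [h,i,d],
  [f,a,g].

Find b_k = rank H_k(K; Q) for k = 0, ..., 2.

K has 10 vertices, 30 edges, 20 triangles.
rank ∂_0 = 0, rank ∂_1 = 9 ⇒ b_0 = 10 − 0 − 9 = 1; all invariant factors of ∂_1 are 1 so no torsion. So H_0 ≅ Z.
rank ∂_1 = 9, rank ∂_2 = 20 ⇒ b_1 = 30 − 9 − 20 = 1; ∂_2 has invariant factor(s) [2] giving torsion. So H_1 ≅ Z ⊕ Z/2Z.
rank ∂_2 = 20, rank ∂_3 = 0 ⇒ b_2 = 20 − 20 − 0 = 0. So H_2 ≅ 0.

b_0 = 1, b_1 = 1, b_2 = 0.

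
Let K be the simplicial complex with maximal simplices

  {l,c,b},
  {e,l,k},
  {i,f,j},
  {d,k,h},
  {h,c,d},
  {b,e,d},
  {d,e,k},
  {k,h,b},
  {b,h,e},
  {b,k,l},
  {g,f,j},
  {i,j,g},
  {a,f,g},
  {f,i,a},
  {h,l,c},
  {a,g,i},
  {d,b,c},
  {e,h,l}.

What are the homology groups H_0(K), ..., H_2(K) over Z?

H_0 = Z^2,  H_1 = Z/2Z,  H_2 = Z.

K has 12 vertices, 27 edges, 18 triangles.
rank ∂_0 = 0, rank ∂_1 = 10 ⇒ b_0 = 12 − 0 − 10 = 2; all invariant factors of ∂_1 are 1 so no torsion. So H_0 = Z^2.
rank ∂_1 = 10, rank ∂_2 = 17 ⇒ b_1 = 27 − 10 − 17 = 0; ∂_2 has invariant factor(s) [2] giving torsion. So H_1 = Z/2Z.
rank ∂_2 = 17, rank ∂_3 = 0 ⇒ b_2 = 18 − 17 − 0 = 1. So H_2 = Z.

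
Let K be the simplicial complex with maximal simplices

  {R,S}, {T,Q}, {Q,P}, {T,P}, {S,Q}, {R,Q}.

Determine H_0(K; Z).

H_0 = Z.

Fix the vertex order P < Q < R < S < T and write every simplex with vertices in increasing order. Then dim K = 1 and the simplices of K are:

  0-simplices (5): P, Q, R, S, T
  1-simplices (6): PQ, PT, QR, QS, QT, RS

so the chain groups are C_0 ≅ Z^5, C_1 ≅ Z^6.

The boundary map ∂_1: C_1 → C_0 maps an edge to its endpoints' difference, ∂[p,q] = q − p. For instance
  ∂QT = T − Q.
The resulting 5×6 matrix has rank 4, and its Smith normal form has invariant factors (1,1,1,1).

From H_k ≅ ker(∂_k) / im(∂_{k+1}) we obtain:

  H_0: rank C_0 − rank ∂_1 = 5 − 4 = 1, and the invariant factors of ∂_1 are all 1, so H_0 ≅ Z.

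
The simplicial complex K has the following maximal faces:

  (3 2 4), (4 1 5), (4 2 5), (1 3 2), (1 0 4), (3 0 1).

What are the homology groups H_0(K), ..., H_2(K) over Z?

H_0 ≅ Z,  H_1 ≅ Z,  H_2 = 0.

K has 6 vertices, 12 edges, 6 triangles.
rank ∂_0 = 0, rank ∂_1 = 5 ⇒ b_0 = 6 − 0 − 5 = 1; all invariant factors of ∂_1 are 1 so no torsion. So H_0 = Z.
rank ∂_1 = 5, rank ∂_2 = 6 ⇒ b_1 = 12 − 5 − 6 = 1; all invariant factors of ∂_2 are 1 so no torsion. So H_1 = Z.
rank ∂_2 = 6, rank ∂_3 = 0 ⇒ b_2 = 6 − 6 − 0 = 0. So H_2 = 0.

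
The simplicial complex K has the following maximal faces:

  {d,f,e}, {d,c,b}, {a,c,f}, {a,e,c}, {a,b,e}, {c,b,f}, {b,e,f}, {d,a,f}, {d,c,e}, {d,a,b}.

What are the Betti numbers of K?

b_0 = 1, b_1 = 0, b_2 = 0.

Order the vertices as a < b < c < d < e < f. Listing each simplex with vertices in this order, K has dimension 2 with simplices:

  0-simplices (6): a, b, c, d, e, f
  1-simplices (15): ab, ac, ad, ae, af, bc, bd, be, bf, cd, ce, cf, de, df, ef
  2-simplices (10): abd, abe, ace, acf, adf, bcd, bcf, bef, cde, def

so the chain groups are C_0 ≅ Z^6, C_1 ≅ Z^15, C_2 ≅ Z^10.

The boundary map ∂_1: C_1 → C_0 sends each edge [p,q] (with p < q) to q − p. For instance
  ∂de = e − d.
This gives a 6×15 integer matrix of rank 5; reducing to Smith normal form yields diagonal entries (1,1,1,1,1).

The boundary map ∂_2: C_2 → C_1 sends each 2-simplex [p,q,r] to [q,r] − [p,r] + [p,q]. For instance
  ∂adf = df − af + ad,
  ∂abd = bd − ad + ab.
As a 15×10 matrix over Z this has rank 10, with invariant factors (1,1,1,1,1,1,1,1,1,2).

Reading off H_k = ker ∂_k / im ∂_{k+1}:

  H_0: rank C_0 − rank ∂_1 = 6 − 5 = 1, and the invariant factors of ∂_1 are all 1, so H_0 = Z.
  H_1: rank ker ∂_1 − rank ∂_2 = (15 − 5) − 10 = 0, and ∂_2 has invariant factor 2 > 1, so H_1 = Z_2.
  H_2: rank ker ∂_2 − rank ∂_3 = (10 − 10) − 0 = 0, and there is no ∂_3, so H_2 = 0.

Hence the Betti numbers are b_0 = 1, b_1 = 0, b_2 = 0.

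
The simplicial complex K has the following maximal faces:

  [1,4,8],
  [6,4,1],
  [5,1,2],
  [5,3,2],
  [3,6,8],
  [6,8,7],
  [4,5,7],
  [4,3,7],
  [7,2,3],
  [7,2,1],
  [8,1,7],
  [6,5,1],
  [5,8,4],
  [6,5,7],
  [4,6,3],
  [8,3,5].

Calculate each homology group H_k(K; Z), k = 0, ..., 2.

H_0 ≅ Z,  H_1 ≅ Z^2,  H_2 ≅ Z.

Fix the vertex order 1 < 2 < 3 < 4 < 5 < 6 < 7 < 8 and write every simplex with vertices in increasing order. Then dim K = 2 and the simplices of K are:

  0-simplices (8): [1], [2], [3], [4], [5], [6], [7], [8]
  1-simplices (24): (24 of them)
  2-simplices (16): [1,2,5], [1,2,7], [1,4,6], [1,4,8], [1,5,6], [1,7,8], [2,3,5], [2,3,7], [3,4,6], [3,4,7], [3,5,8], [3,6,8], [4,5,7], [4,5,8], [5,6,7], [6,7,8]

Hence C_0 ≅ Z^8, C_1 ≅ Z^24, C_2 ≅ Z^16.

∂_1: C_1 → C_0 is given by ∂[p,q] = [q] − [p].
This gives a 8×24 integer matrix of rank 7; reducing to Smith normal form yields diagonal entries (1,1,1,1,1,1,1).

Boundary ∂_2: C_2 → C_1 sends each 2-simplex [p,q,r] to [q,r] − [p,r] + [p,q]. For instance
  ∂[5,6,7] = [6,7] − [5,7] + [5,6],
  ∂[2,3,7] = [3,7] − [2,7] + [2,3].
As a 24×16 matrix over Z this has rank 15, with invariant factors (1,1,1,1,1,1,1,1,1,1,1,1,1,1,1).

Now H_k = ker ∂_k / im ∂_{k+1}, so:

  H_0: rank C_0 − rank ∂_1 = 8 − 7 = 1, and the invariant factors of ∂_1 are all 1, so H_0 = Z.
  H_1: rank ker ∂_1 − rank ∂_2 = (24 − 7) − 15 = 2, and the invariant factors of ∂_2 are all 1, so H_1 = Z^2.
  H_2: rank ker ∂_2 − rank ∂_3 = (16 − 15) − 0 = 1, and there is no ∂_3, so H_2 = Z.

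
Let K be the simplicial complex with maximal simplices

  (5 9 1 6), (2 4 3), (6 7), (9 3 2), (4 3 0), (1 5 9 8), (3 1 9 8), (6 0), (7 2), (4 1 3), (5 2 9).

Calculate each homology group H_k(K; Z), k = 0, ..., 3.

Fix the vertex order 0 < 1 < 2 < 3 < 4 < 5 < 6 < 7 < 8 < 9 and write every simplex with vertices in increasing order. Then dim K = 3 and the simplices of K are:

  0-simplices (10): [0], [1], [2], [3], [4], [5], [6], [7], [8], [9]
  1-simplices (23): [0,3], [0,4], [0,6], [1,3], [1,4], [1,5], [1,6], [1,8], [1,9], [2,3], [2,4], [2,5], [2,7], [2,9], [3,4], [3,8], [3,9], [5,6], [5,8], [5,9], [6,7], [6,9], [8,9]
  2-simplices (15): [0,3,4], [1,3,4], [1,3,8], [1,3,9], [1,5,6], [1,5,8], [1,5,9], [1,6,9], [1,8,9], [2,3,4], [2,3,9], [2,5,9], [3,8,9], [5,6,9], [5,8,9]
  3-simplices (3): [1,3,8,9], [1,5,6,9], [1,5,8,9]

giving chain groups C_0 ≅ Z^10, C_1 ≅ Z^23, C_2 ≅ Z^15, C_3 ≅ Z^3.

∂_1: C_1 → C_0 maps an edge to its endpoints' difference, ∂[p,q] = q − p. For instance
  ∂[2,5] = [5] − [2].
As a 10×23 matrix over Z this has rank 9, with invariant factors (1,1,1,1,1,1,1,1,1).

The boundary map ∂_2: C_2 → C_1 sends each 2-simplex [p,q,r] to [q,r] − [p,r] + [p,q]. For instance
  ∂[0,3,4] = [3,4] − [0,4] + [0,3],
  ∂[1,5,8] = [5,8] − [1,8] + [1,5].
As a 23×15 matrix over Z this has rank 12, with invariant factors (1,1,1,1,1,1,1,1,1,1,1,1).

The boundary map ∂_3: C_3 → C_2 sends each 3-simplex σ to the alternating sum Σ_i (−1)^i (σ with its i-th vertex removed). For instance
  ∂[1,3,8,9] = [3,8,9] − [1,8,9] + [1,3,9] − [1,3,8],
  ∂[1,5,8,9] = [5,8,9] − [1,8,9] + [1,5,9] − [1,5,8].
The resulting 15×3 matrix has rank 3, and its Smith normal form has invariant factors (1,1,1).

Computing H_k = (kernel of ∂_k) / (image of ∂_{k+1}):

  H_0: rank C_0 − rank ∂_1 = 10 − 9 = 1, and the invariant factors of ∂_1 are all 1, so H_0 = Z.
  H_1: rank ker ∂_1 − rank ∂_2 = (23 − 9) − 12 = 2, and the invariant factors of ∂_2 are all 1, so H_1 = Z^2.
  H_2: rank ker ∂_2 − rank ∂_3 = (15 − 12) − 3 = 0, and the invariant factors of ∂_3 are all 1, so H_2 = 0.
  H_3: rank ker ∂_3 − rank ∂_4 = (3 − 3) − 0 = 0, and there is no ∂_4, so H_3 = 0.

H_0 = Z,  H_1 = Z^2,  H_2 = 0,  H_3 = 0.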